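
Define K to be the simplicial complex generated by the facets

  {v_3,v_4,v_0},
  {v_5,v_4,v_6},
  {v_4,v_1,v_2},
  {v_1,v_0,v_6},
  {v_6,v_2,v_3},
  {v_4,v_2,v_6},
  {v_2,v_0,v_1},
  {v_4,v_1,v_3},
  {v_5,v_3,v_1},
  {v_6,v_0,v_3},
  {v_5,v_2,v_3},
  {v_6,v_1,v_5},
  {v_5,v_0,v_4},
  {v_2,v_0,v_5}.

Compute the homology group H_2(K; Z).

Fix the vertex order v_0 < v_1 < v_2 < v_3 < v_4 < v_5 < v_6 and write every simplex with vertices in increasing order. Then dim K = 2 and the simplices of K are:

  0-simplices (7): [v_0], [v_1], [v_2], [v_3], [v_4], [v_5], [v_6]
  1-simplices (21): (21 of them)
  2-simplices (14): (14 of them)

giving chain groups C_0 ≅ Z^7, C_1 ≅ Z^21, C_2 ≅ Z^14.

Boundary ∂_1: C_1 → C_0 sends each edge [p,q] (with p < q) to q − p. For instance
  ∂[v_0,v_3] = [v_3] − [v_0].
The resulting 7×21 matrix has rank 6, and its Smith normal form has invariant factors (1,1,1,1,1,1).

The boundary map ∂_2: C_2 → C_1 maps a triangle to the signed sum of its edges. For instance
  ∂[v_1,v_5,v_6] = [v_5,v_6] − [v_1,v_6] + [v_1,v_5],
  ∂[v_0,v_3,v_6] = [v_3,v_6] − [v_0,v_6] + [v_0,v_3].
The 21×14 boundary matrix has rank 13 and Smith normal form diag(1,1,1,1,1,1,1,1,1,1,1,1,1).

From H_k ≅ ker(∂_k) / im(∂_{k+1}) we obtain:

  H_2: rank ker ∂_2 − rank ∂_3 = (14 − 13) − 0 = 1, and there is no ∂_3, so H_2 ≅ Z.

H_2 = Z.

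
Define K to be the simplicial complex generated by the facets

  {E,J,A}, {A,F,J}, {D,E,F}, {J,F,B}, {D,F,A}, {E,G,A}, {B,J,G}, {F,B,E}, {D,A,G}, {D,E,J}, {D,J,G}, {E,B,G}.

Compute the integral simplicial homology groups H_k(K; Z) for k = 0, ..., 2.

Take the total order A < B < D < E < F < G < J on the vertex set. Then K (dimension 2) consists of the simplices:

  0-simplices (7): A, B, D, E, F, G, J
  1-simplices (18): AD, AE, AF, AG, AJ, BE, BF, BG, BJ, DE, DF, DG, DJ, EF, EG, EJ, FJ, GJ
  2-simplices (12): ADF, ADG, AEG, AEJ, AFJ, BEF, BEG, BFJ, BGJ, DEF, DEJ, DGJ

Hence C_0 ≅ Z^7, C_1 ≅ Z^18, C_2 ≅ Z^12.

The boundary map ∂_1: C_1 → C_0 maps an edge to its endpoints' difference, ∂[p,q] = q − p. For instance
  ∂BF = F − B.
The resulting 7×18 matrix has rank 6, and its Smith normal form has invariant factors (1,1,1,1,1,1).

∂_2: C_2 → C_1 sends each 2-simplex [p,q,r] to [q,r] − [p,r] + [p,q]. For instance
  ∂AEG = EG − AG + AE,
  ∂AEJ = EJ − AJ + AE.
The resulting 18×12 matrix has rank 12, and its Smith normal form has invariant factors (1,1,1,1,1,1,1,1,1,1,1,2).

Computing H_k = (kernel of ∂_k) / (image of ∂_{k+1}):

  H_0: rank C_0 − rank ∂_1 = 7 − 6 = 1, and the invariant factors of ∂_1 are all 1, so H_0 ≅ Z.
  H_1: rank ker ∂_1 − rank ∂_2 = (18 − 6) − 12 = 0, and ∂_2 has invariant factor 2 > 1, so H_1 ≅ Z_2.
  H_2: rank ker ∂_2 − rank ∂_3 = (12 − 12) − 0 = 0, and there is no ∂_3, so H_2 ≅ 0.

As a check, the Euler characteristic is 7 − 18 + 12 = 1, which agrees with 1 − 0 + 0 = 1.

H_0 ≅ Z,  H_1 ≅ Z_2,  H_2 = 0.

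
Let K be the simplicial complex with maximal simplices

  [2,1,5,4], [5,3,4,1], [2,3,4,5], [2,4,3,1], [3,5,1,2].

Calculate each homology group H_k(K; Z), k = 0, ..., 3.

H_0 ≅ Z,  H_1 = 0,  H_2 = 0,  H_3 ≅ Z.

Order the vertices as 1 < 2 < 3 < 4 < 5. Listing each simplex with vertices in this order, K has dimension 3 with simplices:

  0-simplices (5): [1], [2], [3], [4], [5]
  1-simplices (10): [1,2], [1,3], [1,4], [1,5], [2,3], [2,4], [2,5], [3,4], [3,5], [4,5]
  2-simplices (10): [1,2,3], [1,2,4], [1,2,5], [1,3,4], [1,3,5], [1,4,5], [2,3,4], [2,3,5], [2,4,5], [3,4,5]
  3-simplices (5): [1,2,3,4], [1,2,3,5], [1,2,4,5], [1,3,4,5], [2,3,4,5]

giving chain groups C_0 ≅ Z^5, C_1 ≅ Z^10, C_2 ≅ Z^10, C_3 ≅ Z^5.

The boundary map ∂_1: C_1 → C_0 sends each edge [p,q] (with p < q) to q − p. For instance
  ∂[3,4] = [4] − [3].
The 5×10 boundary matrix has rank 4 and Smith normal form diag(1,1,1,1).

∂_2: C_2 → C_1 sends each 2-simplex [p,q,r] to [q,r] − [p,r] + [p,q]. For instance
  ∂[2,4,5] = [4,5] − [2,5] + [2,4],
  ∂[1,2,4] = [2,4] − [1,4] + [1,2].
The 10×10 boundary matrix has rank 6 and Smith normal form diag(1,1,1,1,1,1).

Boundary ∂_3: C_3 → C_2 sends each 3-simplex σ to the alternating sum Σ_i (−1)^i (σ with its i-th vertex removed). For instance
  ∂[1,3,4,5] = [3,4,5] − [1,4,5] + [1,3,5] − [1,3,4],
  ∂[2,3,4,5] = [3,4,5] − [2,4,5] + [2,3,5] − [2,3,4].
This gives a 10×5 integer matrix of rank 4; reducing to Smith normal form yields diagonal entries (1,1,1,1).

From H_k ≅ ker(∂_k) / im(∂_{k+1}) we obtain:

  H_0: rank C_0 − rank ∂_1 = 5 − 4 = 1, and the invariant factors of ∂_1 are all 1, so H_0 ≅ Z.
  H_1: rank ker ∂_1 − rank ∂_2 = (10 − 4) − 6 = 0, and the invariant factors of ∂_2 are all 1, so H_1 ≅ 0.
  H_2: rank ker ∂_2 − rank ∂_3 = (10 − 6) − 4 = 0, and the invariant factors of ∂_3 are all 1, so H_2 ≅ 0.
  H_3: rank ker ∂_3 − rank ∂_4 = (5 − 4) − 0 = 1, and there is no ∂_4, so H_3 ≅ Z.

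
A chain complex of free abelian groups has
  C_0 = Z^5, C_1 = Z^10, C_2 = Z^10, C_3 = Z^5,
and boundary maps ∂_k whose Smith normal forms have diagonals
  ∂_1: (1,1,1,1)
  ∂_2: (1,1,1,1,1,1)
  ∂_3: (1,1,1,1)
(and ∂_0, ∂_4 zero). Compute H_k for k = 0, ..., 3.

H_0 = Z,  H_1 = 0,  H_2 = 0,  H_3 = Z.

H_0: b_0 = 5 − 0 − 4 = 1; torsion from ∂_1 factors > 1: none. So H_0 = Z.
H_1: b_1 = 10 − 4 − 6 = 0; torsion from ∂_2 factors > 1: none. So H_1 = 0.
H_2: b_2 = 10 − 6 − 4 = 0; torsion from ∂_3 factors > 1: none. So H_2 = 0.
H_3: b_3 = 5 − 4 − 0 = 1; torsion from ∂_4 factors > 1: none. So H_3 = Z.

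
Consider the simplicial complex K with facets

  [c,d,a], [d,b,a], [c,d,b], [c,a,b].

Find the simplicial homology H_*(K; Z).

Take the total order a < b < c < d on the vertex set. Then K (dimension 2) consists of the simplices:

  0-simplices (4): a, b, c, d
  1-simplices (6): ab, ac, ad, bc, bd, cd
  2-simplices (4): abc, abd, acd, bcd

giving chain groups C_0 ≅ Z^4, C_1 ≅ Z^6, C_2 ≅ Z^4.

Boundary ∂_1: C_1 → C_0 sends each edge [p,q] (with p < q) to q − p.
This gives a 4×6 integer matrix of rank 3; reducing to Smith normal form yields diagonal entries (1,1,1).

Boundary ∂_2: C_2 → C_1 sends each 2-simplex [p,q,r] to [q,r] − [p,r] + [p,q]. For instance
  ∂bcd = cd − bd + bc,
  ∂abd = bd − ad + ab.
This gives a 6×4 integer matrix of rank 3; reducing to Smith normal form yields diagonal entries (1,1,1).

From H_k ≅ ker(∂_k) / im(∂_{k+1}) we obtain:

  H_0: rank C_0 − rank ∂_1 = 4 − 3 = 1, and the invariant factors of ∂_1 are all 1, so H_0 = Z.
  H_1: rank ker ∂_1 − rank ∂_2 = (6 − 3) − 3 = 0, and the invariant factors of ∂_2 are all 1, so H_1 = 0.
  H_2: rank ker ∂_2 − rank ∂_3 = (4 − 3) − 0 = 1, and there is no ∂_3, so H_2 = Z.

(K is a triangulation of the 2-sphere S^2.)

H_0 ≅ Z,  H_1 = 0,  H_2 ≅ Z.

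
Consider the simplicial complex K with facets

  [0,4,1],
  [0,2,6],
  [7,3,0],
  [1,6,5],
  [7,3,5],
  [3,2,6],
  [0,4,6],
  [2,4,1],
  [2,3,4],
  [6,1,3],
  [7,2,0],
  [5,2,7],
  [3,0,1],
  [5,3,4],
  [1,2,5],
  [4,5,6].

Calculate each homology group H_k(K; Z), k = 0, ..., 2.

H_0 ≅ Z,  H_1 ≅ Z^2,  H_2 ≅ Z.

Fix the vertex order 0 < 1 < 2 < 3 < 4 < 5 < 6 < 7 and write every simplex with vertices in increasing order. Then dim K = 2 and the simplices of K are:

  0-simplices (8): [0], [1], [2], [3], [4], [5], [6], [7]
  1-simplices (24): (24 of them)
  2-simplices (16): [0,1,3], [0,1,4], [0,2,6], [0,2,7], [0,3,7], [0,4,6], [1,2,4], [1,2,5], [1,3,6], [1,5,6], [2,3,4], [2,3,6], [2,5,7], [3,4,5], [3,5,7], [4,5,6]

giving chain groups C_0 ≅ Z^8, C_1 ≅ Z^24, C_2 ≅ Z^16.

The boundary map ∂_1: C_1 → C_0 is given by ∂[p,q] = [q] − [p]. For instance
  ∂[3,6] = [6] − [3].
The resulting 8×24 matrix has rank 7, and its Smith normal form has invariant factors (1,1,1,1,1,1,1).

Boundary ∂_2: C_2 → C_1 maps a triangle to the signed sum of its edges. For instance
  ∂[1,5,6] = [5,6] − [1,6] + [1,5],
  ∂[1,2,5] = [2,5] − [1,5] + [1,2].
The resulting 24×16 matrix has rank 15, and its Smith normal form has invariant factors (1,1,1,1,1,1,1,1,1,1,1,1,1,1,1).

Computing H_k = (kernel of ∂_k) / (image of ∂_{k+1}):

  H_0: rank C_0 − rank ∂_1 = 8 − 7 = 1, and the invariant factors of ∂_1 are all 1, so H_0 ≅ Z.
  H_1: rank ker ∂_1 − rank ∂_2 = (24 − 7) − 15 = 2, and the invariant factors of ∂_2 are all 1, so H_1 ≅ Z^2.
  H_2: rank ker ∂_2 − rank ∂_3 = (16 − 15) − 0 = 1, and there is no ∂_3, so H_2 ≅ Z.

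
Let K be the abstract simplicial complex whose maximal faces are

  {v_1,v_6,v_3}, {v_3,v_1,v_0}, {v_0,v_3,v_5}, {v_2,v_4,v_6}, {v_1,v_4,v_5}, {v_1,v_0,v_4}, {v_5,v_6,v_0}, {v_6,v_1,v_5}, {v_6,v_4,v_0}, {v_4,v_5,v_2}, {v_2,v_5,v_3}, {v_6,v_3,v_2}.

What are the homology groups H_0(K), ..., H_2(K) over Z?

H_0 ≅ Z,  H_1 ≅ Z/2Z,  H_2 = 0.

Take the total order v_0 < v_1 < v_2 < v_3 < v_4 < v_5 < v_6 on the vertex set. Then K (dimension 2) consists of the simplices:

  0-simplices (7): [v_0], [v_1], [v_2], [v_3], [v_4], [v_5], [v_6]
  1-simplices (18): (18 of them)
  2-simplices (12): (12 of them)

Hence C_0 ≅ Z^7, C_1 ≅ Z^18, C_2 ≅ Z^12.

∂_1: C_1 → C_0 sends each edge [p,q] (with p < q) to q − p. For instance
  ∂[v_2,v_5] = [v_5] − [v_2].
This gives a 7×18 integer matrix of rank 6; reducing to Smith normal form yields diagonal entries (1,1,1,1,1,1).

The boundary map ∂_2: C_2 → C_1 maps a triangle to the signed sum of its edges. For instance
  ∂[v_1,v_3,v_6] = [v_3,v_6] − [v_1,v_6] + [v_1,v_3],
  ∂[v_0,v_3,v_5] = [v_3,v_5] − [v_0,v_5] + [v_0,v_3].
This gives a 18×12 integer matrix of rank 12; reducing to Smith normal form yields diagonal entries (1,1,1,1,1,1,1,1,1,1,1,2).

Computing H_k = (kernel of ∂_k) / (image of ∂_{k+1}):

  H_0: rank C_0 − rank ∂_1 = 7 − 6 = 1, and the invariant factors of ∂_1 are all 1, so H_0 ≅ Z.
  H_1: rank ker ∂_1 − rank ∂_2 = (18 − 6) − 12 = 0, and ∂_2 has invariant factor 2 > 1, so H_1 ≅ Z/2Z.
  H_2: rank ker ∂_2 − rank ∂_3 = (12 − 12) − 0 = 0, and there is no ∂_3, so H_2 ≅ 0.

(K is a triangulation of the real projective plane RP^2.)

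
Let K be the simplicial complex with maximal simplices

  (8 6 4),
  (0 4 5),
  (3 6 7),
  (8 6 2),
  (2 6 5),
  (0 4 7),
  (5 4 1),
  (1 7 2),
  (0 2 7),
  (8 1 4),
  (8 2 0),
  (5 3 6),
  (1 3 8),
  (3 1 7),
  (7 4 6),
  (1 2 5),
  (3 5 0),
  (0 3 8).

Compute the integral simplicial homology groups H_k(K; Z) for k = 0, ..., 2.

Take the total order 0 < 1 < 2 < 3 < 4 < 5 < 6 < 7 < 8 on the vertex set. Then K (dimension 2) consists of the simplices:

  0-simplices (9): [0], [1], [2], [3], [4], [5], [6], [7], [8]
  1-simplices (27): (27 of them)
  2-simplices (18): [0,2,7], [0,2,8], [0,3,5], [0,3,8], [0,4,5], [0,4,7], [1,2,5], [1,2,7], [1,3,7], [1,3,8], [1,4,5], [1,4,8], [2,5,6], [2,6,8], [3,5,6], [3,6,7], [4,6,7], [4,6,8]

so the chain groups are C_0 ≅ Z^9, C_1 ≅ Z^27, C_2 ≅ Z^18.

∂_1: C_1 → C_0 is given by ∂[p,q] = [q] − [p].
The 9×27 boundary matrix has rank 8 and Smith normal form diag(1,1,1,1,1,1,1,1).

The boundary map ∂_2: C_2 → C_1 sends each 2-simplex [p,q,r] to [q,r] − [p,r] + [p,q]. For instance
  ∂[4,6,7] = [6,7] − [4,7] + [4,6],
  ∂[2,5,6] = [5,6] − [2,6] + [2,5].
The 27×18 boundary matrix has rank 17 and Smith normal form diag(1,1,1,1,1,1,1,1,1,1,1,1,1,1,1,1,1).

Reading off H_k = ker ∂_k / im ∂_{k+1}:

  H_0: rank C_0 − rank ∂_1 = 9 − 8 = 1, and the invariant factors of ∂_1 are all 1, so H_0 ≅ Z.
  H_1: rank ker ∂_1 − rank ∂_2 = (27 − 8) − 17 = 2, and the invariant factors of ∂_2 are all 1, so H_1 ≅ Z^2.
  H_2: rank ker ∂_2 − rank ∂_3 = (18 − 17) − 0 = 1, and there is no ∂_3, so H_2 ≅ Z.

(K is a triangulation of the torus T^2.)

H_0 ≅ Z,  H_1 ≅ Z^2,  H_2 ≅ Z.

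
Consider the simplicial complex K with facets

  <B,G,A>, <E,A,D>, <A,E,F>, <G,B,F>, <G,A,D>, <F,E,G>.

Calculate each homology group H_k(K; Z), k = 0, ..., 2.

We work with the vertex ordering A < B < D < E < F < G. The simplices of K, each written with vertices in increasing order, are:

  0-simplices (6): A, B, D, E, F, G
  1-simplices (12): AB, AD, AE, AF, AG, BF, BG, DE, DG, EF, EG, FG
  2-simplices (6): ABG, ADE, ADG, AEF, BFG, EFG

Hence C_0 ≅ Z^6, C_1 ≅ Z^12, C_2 ≅ Z^6.

Boundary ∂_1: C_1 → C_0 sends each edge [p,q] (with p < q) to q − p. For instance
  ∂EG = G − E.
This gives a 6×12 integer matrix of rank 5; reducing to Smith normal form yields diagonal entries (1,1,1,1,1).

∂_2: C_2 → C_1 acts by ∂[p,q,r] = [q,r] − [p,r] + [p,q]. For instance
  ∂ADE = DE − AE + AD,
  ∂EFG = FG − EG + EF.
As a 12×6 matrix over Z this has rank 6, with invariant factors (1,1,1,1,1,1).

From H_k ≅ ker(∂_k) / im(∂_{k+1}) we obtain:

  H_0: rank C_0 − rank ∂_1 = 6 − 5 = 1, and the invariant factors of ∂_1 are all 1, so H_0 ≅ Z.
  H_1: rank ker ∂_1 − rank ∂_2 = (12 − 5) − 6 = 1, and the invariant factors of ∂_2 are all 1, so H_1 ≅ Z.
  H_2: rank ker ∂_2 − rank ∂_3 = (6 − 6) − 0 = 0, and there is no ∂_3, so H_2 ≅ 0.

As a check, the Euler characteristic is 6 − 12 + 6 = 0, which agrees with 1 − 1 + 0 = 0.

H_0 ≅ Z,  H_1 ≅ Z,  H_2 = 0.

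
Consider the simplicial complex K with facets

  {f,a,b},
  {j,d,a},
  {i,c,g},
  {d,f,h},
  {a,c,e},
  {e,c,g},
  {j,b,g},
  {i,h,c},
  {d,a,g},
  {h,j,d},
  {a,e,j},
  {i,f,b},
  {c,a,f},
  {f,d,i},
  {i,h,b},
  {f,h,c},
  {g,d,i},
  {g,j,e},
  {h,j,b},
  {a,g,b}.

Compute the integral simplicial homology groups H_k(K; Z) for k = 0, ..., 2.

K has 10 vertices, 30 edges, 20 triangles.
rank ∂_0 = 0, rank ∂_1 = 9 ⇒ b_0 = 10 − 0 − 9 = 1; all invariant factors of ∂_1 are 1 so no torsion. So H_0 ≅ Z.
rank ∂_1 = 9, rank ∂_2 = 20 ⇒ b_1 = 30 − 9 − 20 = 1; ∂_2 has invariant factor(s) [2] giving torsion. So H_1 ≅ Z ⊕ Z/2.
rank ∂_2 = 20, rank ∂_3 = 0 ⇒ b_2 = 20 − 20 − 0 = 0. So H_2 ≅ 0.

H_0 = Z,  H_1 = Z ⊕ Z/2,  H_2 = 0.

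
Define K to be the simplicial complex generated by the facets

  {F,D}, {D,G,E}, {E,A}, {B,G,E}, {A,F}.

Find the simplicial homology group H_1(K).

H_1 = Z.

Take the total order A < B < D < E < F < G on the vertex set. Then K (dimension 2) consists of the simplices:

  0-simplices (6): A, B, D, E, F, G
  1-simplices (8): AE, AF, BE, BG, DE, DF, DG, EG
  2-simplices (2): BEG, DEG

so the chain groups are C_0 ≅ Z^6, C_1 ≅ Z^8, C_2 ≅ Z^2.

The boundary map ∂_1: C_1 → C_0 maps an edge to its endpoints' difference, ∂[p,q] = q − p.
This gives a 6×8 integer matrix of rank 5; reducing to Smith normal form yields diagonal entries (1,1,1,1,1).

Boundary ∂_2: C_2 → C_1 maps a triangle to the signed sum of its edges. For instance
  ∂BEG = EG − BG + BE,
  ∂DEG = EG − DG + DE.
As a 8×2 matrix over Z this has rank 2, with invariant factors (1,1).

Reading off H_k = ker ∂_k / im ∂_{k+1}:

  H_1: rank ker ∂_1 − rank ∂_2 = (8 − 5) − 2 = 1, and the invariant factors of ∂_2 are all 1, so H_1 ≅ Z.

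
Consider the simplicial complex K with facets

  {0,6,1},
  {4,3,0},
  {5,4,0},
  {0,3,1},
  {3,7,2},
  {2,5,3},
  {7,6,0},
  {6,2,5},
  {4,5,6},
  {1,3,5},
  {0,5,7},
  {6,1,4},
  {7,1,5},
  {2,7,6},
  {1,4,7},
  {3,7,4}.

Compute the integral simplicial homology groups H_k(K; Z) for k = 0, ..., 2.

H_0 ≅ Z,  H_1 ≅ Z^2,  H_2 ≅ Z.

We work with the vertex ordering 0 < 1 < 2 < 3 < 4 < 5 < 6 < 7. The simplices of K, each written with vertices in increasing order, are:

  0-simplices (8): [0], [1], [2], [3], [4], [5], [6], [7]
  1-simplices (24): (24 of them)
  2-simplices (16): [0,1,3], [0,1,6], [0,3,4], [0,4,5], [0,5,7], [0,6,7], [1,3,5], [1,4,6], [1,4,7], [1,5,7], [2,3,5], [2,3,7], [2,5,6], [2,6,7], [3,4,7], [4,5,6]

Hence C_0 ≅ Z^8, C_1 ≅ Z^24, C_2 ≅ Z^16.

Boundary ∂_1: C_1 → C_0 maps an edge to its endpoints' difference, ∂[p,q] = q − p. For instance
  ∂[1,6] = [6] − [1].
The 8×24 boundary matrix has rank 7 and Smith normal form diag(1,1,1,1,1,1,1).

Boundary ∂_2: C_2 → C_1 sends each 2-simplex [p,q,r] to [q,r] − [p,r] + [p,q]. For instance
  ∂[1,4,7] = [4,7] − [1,7] + [1,4],
  ∂[0,6,7] = [6,7] − [0,7] + [0,6].
This gives a 24×16 integer matrix of rank 15; reducing to Smith normal form yields diagonal entries (1,1,1,1,1,1,1,1,1,1,1,1,1,1,1).

From H_k ≅ ker(∂_k) / im(∂_{k+1}) we obtain:

  H_0: rank C_0 − rank ∂_1 = 8 − 7 = 1, and the invariant factors of ∂_1 are all 1, so H_0 ≅ Z.
  H_1: rank ker ∂_1 − rank ∂_2 = (24 − 7) − 15 = 2, and the invariant factors of ∂_2 are all 1, so H_1 ≅ Z^2.
  H_2: rank ker ∂_2 − rank ∂_3 = (16 − 15) − 0 = 1, and there is no ∂_3, so H_2 ≅ Z.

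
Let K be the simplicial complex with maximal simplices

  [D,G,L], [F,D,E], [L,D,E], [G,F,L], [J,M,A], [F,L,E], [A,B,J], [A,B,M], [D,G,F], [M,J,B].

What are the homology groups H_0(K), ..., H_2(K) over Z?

H_0 ≅ Z^2,  H_1 = 0,  H_2 ≅ Z^2.

Order the vertices as A < B < D < E < F < G < J < L < M. Listing each simplex with vertices in this order, K has dimension 2 with simplices:

  0-simplices (9): A, B, D, E, F, G, J, L, M
  1-simplices (15): AB, AJ, AM, BJ, BM, DE, DF, DG, DL, EF, EL, FG, FL, GL, JM
  2-simplices (10): ABJ, ABM, AJM, BJM, DEF, DEL, DFG, DGL, EFL, FGL

Hence C_0 ≅ Z^9, C_1 ≅ Z^15, C_2 ≅ Z^10.

∂_1: C_1 → C_0 maps an edge to its endpoints' difference, ∂[p,q] = q − p.
As a 9×15 matrix over Z this has rank 7, with invariant factors (1,1,1,1,1,1,1).

Boundary ∂_2: C_2 → C_1 maps a triangle to the signed sum of its edges. For instance
  ∂ABM = BM − AM + AB,
  ∂BJM = JM − BM + BJ.
The 15×10 boundary matrix has rank 8 and Smith normal form diag(1,1,1,1,1,1,1,1).

Computing H_k = (kernel of ∂_k) / (image of ∂_{k+1}):

  H_0: rank C_0 − rank ∂_1 = 9 − 7 = 2, and the invariant factors of ∂_1 are all 1, so H_0 = Z^2.
  H_1: rank ker ∂_1 − rank ∂_2 = (15 − 7) − 8 = 0, and the invariant factors of ∂_2 are all 1, so H_1 = 0.
  H_2: rank ker ∂_2 − rank ∂_3 = (10 − 8) − 0 = 2, and there is no ∂_3, so H_2 = Z^2.

As a check, the Euler characteristic is 9 − 15 + 10 = 4, which agrees with 2 − 0 + 2 = 4.
(K is a triangulation of the disjoint union of the 2-sphere S^2 and the 2-sphere S^2.)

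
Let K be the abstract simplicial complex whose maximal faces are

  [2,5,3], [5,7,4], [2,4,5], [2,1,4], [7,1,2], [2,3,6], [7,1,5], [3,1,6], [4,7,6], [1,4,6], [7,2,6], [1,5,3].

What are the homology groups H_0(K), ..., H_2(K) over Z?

H_0 ≅ Z,  H_1 ≅ Z/2Z,  H_2 = 0.

Order the vertices as 1 < 2 < 3 < 4 < 5 < 6 < 7. Listing each simplex with vertices in this order, K has dimension 2 with simplices:

  0-simplices (7): [1], [2], [3], [4], [5], [6], [7]
  1-simplices (18): [1,2], [1,3], [1,4], [1,5], [1,6], [1,7], [2,3], [2,4], [2,5], [2,6], [2,7], [3,5], [3,6], [4,5], [4,6], [4,7], [5,7], [6,7]
  2-simplices (12): [1,2,4], [1,2,7], [1,3,5], [1,3,6], [1,4,6], [1,5,7], [2,3,5], [2,3,6], [2,4,5], [2,6,7], [4,5,7], [4,6,7]

so the chain groups are C_0 ≅ Z^7, C_1 ≅ Z^18, C_2 ≅ Z^12.

The boundary map ∂_1: C_1 → C_0 sends each edge [p,q] (with p < q) to q − p. For instance
  ∂[2,3] = [3] − [2].
The resulting 7×18 matrix has rank 6, and its Smith normal form has invariant factors (1,1,1,1,1,1).

∂_2: C_2 → C_1 sends each 2-simplex [p,q,r] to [q,r] − [p,r] + [p,q]. For instance
  ∂[1,2,7] = [2,7] − [1,7] + [1,2],
  ∂[4,6,7] = [6,7] − [4,7] + [4,6].
This gives a 18×12 integer matrix of rank 12; reducing to Smith normal form yields diagonal entries (1,1,1,1,1,1,1,1,1,1,1,2).

Computing H_k = (kernel of ∂_k) / (image of ∂_{k+1}):

  H_0: rank C_0 − rank ∂_1 = 7 − 6 = 1, and the invariant factors of ∂_1 are all 1, so H_0 ≅ Z.
  H_1: rank ker ∂_1 − rank ∂_2 = (18 − 6) − 12 = 0, and ∂_2 has invariant factor 2 > 1, so H_1 ≅ Z/2Z.
  H_2: rank ker ∂_2 − rank ∂_3 = (12 − 12) − 0 = 0, and there is no ∂_3, so H_2 ≅ 0.

As a check, the Euler characteristic is 7 − 18 + 12 = 1, which agrees with 1 − 0 + 0 = 1.
(K is a triangulation of the real projective plane RP^2.)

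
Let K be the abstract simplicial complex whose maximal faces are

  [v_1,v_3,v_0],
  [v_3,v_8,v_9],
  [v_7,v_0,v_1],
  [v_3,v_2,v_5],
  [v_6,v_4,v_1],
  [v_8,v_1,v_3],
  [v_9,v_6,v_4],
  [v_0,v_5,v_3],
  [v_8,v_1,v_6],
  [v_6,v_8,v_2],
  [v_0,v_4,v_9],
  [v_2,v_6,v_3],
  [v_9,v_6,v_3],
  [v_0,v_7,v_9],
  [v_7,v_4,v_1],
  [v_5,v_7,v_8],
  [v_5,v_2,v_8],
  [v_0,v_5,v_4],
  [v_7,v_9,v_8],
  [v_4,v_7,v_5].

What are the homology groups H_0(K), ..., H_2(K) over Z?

H_0 = Z,  H_1 = Z ⊕ Z/2,  H_2 = 0.

Order the vertices as v_0 < v_1 < v_2 < v_3 < v_4 < v_5 < v_6 < v_7 < v_8 < v_9. Listing each simplex with vertices in this order, K has dimension 2 with simplices:

  0-simplices (10): [v_0], [v_1], [v_2], [v_3], [v_4], [v_5], [v_6], [v_7], [v_8], [v_9]
  1-simplices (30): (30 of them)
  2-simplices (20): (20 of them)

Hence C_0 ≅ Z^10, C_1 ≅ Z^30, C_2 ≅ Z^20.

∂_1: C_1 → C_0 maps an edge to its endpoints' difference, ∂[p,q] = q − p.
The 10×30 boundary matrix has rank 9 and Smith normal form diag(1,1,1,1,1,1,1,1,1).

Boundary ∂_2: C_2 → C_1 acts by ∂[p,q,r] = [q,r] − [p,r] + [p,q]. For instance
  ∂[v_7,v_8,v_9] = [v_8,v_9] − [v_7,v_9] + [v_7,v_8],
  ∂[v_2,v_6,v_8] = [v_6,v_8] − [v_2,v_8] + [v_2,v_6].
The 30×20 boundary matrix has rank 20 and Smith normal form diag(1,1,1,1,1,1,1,1,1,1,1,1,1,1,1,1,1,1,1,2).

Now H_k = ker ∂_k / im ∂_{k+1}, so:

  H_0: rank C_0 − rank ∂_1 = 10 − 9 = 1, and the invariant factors of ∂_1 are all 1, so H_0 = Z.
  H_1: rank ker ∂_1 − rank ∂_2 = (30 − 9) − 20 = 1, and ∂_2 has invariant factor 2 > 1, so H_1 = Z ⊕ Z/2.
  H_2: rank ker ∂_2 − rank ∂_3 = (20 − 20) − 0 = 0, and there is no ∂_3, so H_2 = 0.

(K is a triangulation of the Klein bottle.)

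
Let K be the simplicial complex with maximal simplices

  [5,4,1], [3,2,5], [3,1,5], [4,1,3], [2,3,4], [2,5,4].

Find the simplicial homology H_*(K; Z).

H_0 ≅ Z,  H_1 = 0,  H_2 ≅ Z.

We work with the vertex ordering 1 < 2 < 3 < 4 < 5. The simplices of K, each written with vertices in increasing order, are:

  0-simplices (5): [1], [2], [3], [4], [5]
  1-simplices (9): [1,3], [1,4], [1,5], [2,3], [2,4], [2,5], [3,4], [3,5], [4,5]
  2-simplices (6): [1,3,4], [1,3,5], [1,4,5], [2,3,4], [2,3,5], [2,4,5]

so the chain groups are C_0 ≅ Z^5, C_1 ≅ Z^9, C_2 ≅ Z^6.

Boundary ∂_1: C_1 → C_0 maps an edge to its endpoints' difference, ∂[p,q] = q − p.
This gives a 5×9 integer matrix of rank 4; reducing to Smith normal form yields diagonal entries (1,1,1,1).

Boundary ∂_2: C_2 → C_1 maps a triangle to the signed sum of its edges. For instance
  ∂[1,4,5] = [4,5] − [1,5] + [1,4],
  ∂[2,4,5] = [4,5] − [2,5] + [2,4].
The 9×6 boundary matrix has rank 5 and Smith normal form diag(1,1,1,1,1).

From H_k ≅ ker(∂_k) / im(∂_{k+1}) we obtain:

  H_0: rank C_0 − rank ∂_1 = 5 − 4 = 1, and the invariant factors of ∂_1 are all 1, so H_0 ≅ Z.
  H_1: rank ker ∂_1 − rank ∂_2 = (9 − 4) − 5 = 0, and the invariant factors of ∂_2 are all 1, so H_1 ≅ 0.
  H_2: rank ker ∂_2 − rank ∂_3 = (6 − 5) − 0 = 1, and there is no ∂_3, so H_2 ≅ Z.

(K is a triangulation of the 2-sphere S^2.)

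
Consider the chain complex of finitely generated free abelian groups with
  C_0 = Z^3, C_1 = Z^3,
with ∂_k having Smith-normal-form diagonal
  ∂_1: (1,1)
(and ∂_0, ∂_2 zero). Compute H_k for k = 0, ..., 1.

H_0 = Z,  H_1 = Z.

H_0: b_0 = 3 − 0 − 2 = 1; torsion from ∂_1 factors > 1: none. So H_0 = Z.
H_1: b_1 = 3 − 2 − 0 = 1; torsion from ∂_2 factors > 1: none. So H_1 = Z.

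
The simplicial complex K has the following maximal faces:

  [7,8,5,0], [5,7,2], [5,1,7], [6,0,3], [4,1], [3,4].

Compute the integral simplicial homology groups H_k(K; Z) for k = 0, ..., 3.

Take the total order 0 < 1 < 2 < 3 < 4 < 5 < 6 < 7 < 8 on the vertex set. Then K (dimension 3) consists of the simplices:

  0-simplices (9): [0], [1], [2], [3], [4], [5], [6], [7], [8]
  1-simplices (15): [0,3], [0,5], [0,6], [0,7], [0,8], [1,4], [1,5], [1,7], [2,5], [2,7], [3,4], [3,6], [5,7], [5,8], [7,8]
  2-simplices (7): [0,3,6], [0,5,7], [0,5,8], [0,7,8], [1,5,7], [2,5,7], [5,7,8]
  3-simplices (1): [0,5,7,8]

giving chain groups C_0 ≅ Z^9, C_1 ≅ Z^15, C_2 ≅ Z^7, C_3 ≅ Z^1.

∂_1: C_1 → C_0 sends each edge [p,q] (with p < q) to q − p. For instance
  ∂[5,8] = [8] − [5].
This gives a 9×15 integer matrix of rank 8; reducing to Smith normal form yields diagonal entries (1,1,1,1,1,1,1,1).

∂_2: C_2 → C_1 sends each 2-simplex [p,q,r] to [q,r] − [p,r] + [p,q]. For instance
  ∂[2,5,7] = [5,7] − [2,7] + [2,5],
  ∂[0,5,7] = [5,7] − [0,7] + [0,5].
As a 15×7 matrix over Z this has rank 6, with invariant factors (1,1,1,1,1,1).

Boundary ∂_3: C_3 → C_2 sends each 3-simplex σ to the alternating sum Σ_i (−1)^i (σ with its i-th vertex removed). For instance
  ∂[0,5,7,8] = [5,7,8] − [0,7,8] + [0,5,8] − [0,5,7].
As a 7×1 matrix over Z this has rank 1, with invariant factors (1).

From H_k ≅ ker(∂_k) / im(∂_{k+1}) we obtain:

  H_0: rank C_0 − rank ∂_1 = 9 − 8 = 1, and the invariant factors of ∂_1 are all 1, so H_0 ≅ Z.
  H_1: rank ker ∂_1 − rank ∂_2 = (15 − 8) − 6 = 1, and the invariant factors of ∂_2 are all 1, so H_1 ≅ Z.
  H_2: rank ker ∂_2 − rank ∂_3 = (7 − 6) − 1 = 0, and the invariant factors of ∂_3 are all 1, so H_2 ≅ 0.
  H_3: rank ker ∂_3 − rank ∂_4 = (1 − 1) − 0 = 0, and there is no ∂_4, so H_3 ≅ 0.

H_0 ≅ Z,  H_1 ≅ Z,  H_2 = 0,  H_3 = 0.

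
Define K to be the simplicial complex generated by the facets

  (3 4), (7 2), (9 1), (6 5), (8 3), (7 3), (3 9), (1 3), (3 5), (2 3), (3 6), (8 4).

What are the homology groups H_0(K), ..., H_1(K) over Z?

H_0 ≅ Z,  H_1 ≅ Z^4.

We work with the vertex ordering 1 < 2 < 3 < 4 < 5 < 6 < 7 < 8 < 9. The simplices of K, each written with vertices in increasing order, are:

  0-simplices (9): [1], [2], [3], [4], [5], [6], [7], [8], [9]
  1-simplices (12): [1,3], [1,9], [2,3], [2,7], [3,4], [3,5], [3,6], [3,7], [3,8], [3,9], [4,8], [5,6]

Hence C_0 ≅ Z^9, C_1 ≅ Z^12.

∂_1: C_1 → C_0 maps an edge to its endpoints' difference, ∂[p,q] = q − p. For instance
  ∂[2,7] = [7] − [2].
As a 9×12 matrix over Z this has rank 8, with invariant factors (1,1,1,1,1,1,1,1).

Now H_k = ker ∂_k / im ∂_{k+1}, so:

  H_0: rank C_0 − rank ∂_1 = 9 − 8 = 1, and the invariant factors of ∂_1 are all 1, so H_0 ≅ Z.
  H_1: rank ker ∂_1 − rank ∂_2 = (12 − 8) − 0 = 4, and there is no ∂_2, so H_1 ≅ Z^4.

As a check, the Euler characteristic is 9 − 12 = -3, which agrees with 1 − 4 = -3.
(K is a triangulation of a wedge of 4 circles.)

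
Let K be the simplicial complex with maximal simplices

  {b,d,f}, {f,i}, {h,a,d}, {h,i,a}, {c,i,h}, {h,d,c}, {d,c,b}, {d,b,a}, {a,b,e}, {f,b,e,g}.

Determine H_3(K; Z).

H_3 ≅ 0.

Fix the vertex order a < b < c < d < e < f < g < h < i and write every simplex with vertices in increasing order. Then dim K = 3 and the simplices of K are:

  0-simplices (9): a, b, c, d, e, f, g, h, i
  1-simplices (20): ab, ad, ae, ah, ai, bc, bd, be, bf, bg, cd, ch, ci, df, dh, ef, eg, fg, fi, hi
  2-simplices (12): abd, abe, adh, ahi, bcd, bdf, bef, beg, bfg, cdh, chi, efg
  3-simplices (1): befg

so the chain groups are C_0 ≅ Z^9, C_1 ≅ Z^20, C_2 ≅ Z^12, C_3 ≅ Z^1.

The boundary map ∂_1: C_1 → C_0 sends each edge [p,q] (with p < q) to q − p. For instance
  ∂ai = i − a.
The resulting 9×20 matrix has rank 8, and its Smith normal form has invariant factors (1,1,1,1,1,1,1,1).

Boundary ∂_2: C_2 → C_1 acts by ∂[p,q,r] = [q,r] − [p,r] + [p,q]. For instance
  ∂bdf = df − bf + bd,
  ∂abe = be − ae + ab.
The 20×12 boundary matrix has rank 11 and Smith normal form diag(1,1,1,1,1,1,1,1,1,1,1).

∂_3: C_3 → C_2 sends each 3-simplex σ to the alternating sum Σ_i (−1)^i (σ with its i-th vertex removed). For instance
  ∂befg = efg − bfg + beg − bef.
The resulting 12×1 matrix has rank 1, and its Smith normal form has invariant factors (1).

Reading off H_k = ker ∂_k / im ∂_{k+1}:

  H_3: rank ker ∂_3 − rank ∂_4 = (1 − 1) − 0 = 0, and there is no ∂_4, so H_3 ≅ 0.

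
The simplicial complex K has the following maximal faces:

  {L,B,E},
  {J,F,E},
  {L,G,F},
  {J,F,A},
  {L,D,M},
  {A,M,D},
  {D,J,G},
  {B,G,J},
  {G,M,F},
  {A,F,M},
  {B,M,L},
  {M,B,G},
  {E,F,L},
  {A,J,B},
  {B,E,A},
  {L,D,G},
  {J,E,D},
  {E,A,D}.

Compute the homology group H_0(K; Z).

Take the total order A < B < D < E < F < G < J < L < M on the vertex set. Then K (dimension 2) consists of the simplices:

  0-simplices (9): A, B, D, E, F, G, J, L, M
  1-simplices (27): AB, AD, AE, AF, AJ, AM, BE, BG, BJ, BL, BM, DE, DG, DJ, DL, DM, EF, EJ, EL, FG, FJ, FL, FM, GJ, GL, GM, LM
  2-simplices (18): ABE, ABJ, ADE, ADM, AFJ, AFM, BEL, BGJ, BGM, BLM, DEJ, DGJ, DGL, DLM, EFJ, EFL, FGL, FGM

Hence C_0 ≅ Z^9, C_1 ≅ Z^27, C_2 ≅ Z^18.

Boundary ∂_1: C_1 → C_0 sends each edge [p,q] (with p < q) to q − p. For instance
  ∂AE = E − A.
This gives a 9×27 integer matrix of rank 8; reducing to Smith normal form yields diagonal entries (1,1,1,1,1,1,1,1).

∂_2: C_2 → C_1 sends each 2-simplex [p,q,r] to [q,r] − [p,r] + [p,q]. For instance
  ∂AFJ = FJ − AJ + AF,
  ∂EFJ = FJ − EJ + EF.
The resulting 27×18 matrix has rank 18, and its Smith normal form has invariant factors (1,1,1,1,1,1,1,1,1,1,1,1,1,1,1,1,1,2).

Reading off H_k = ker ∂_k / im ∂_{k+1}:

  H_0: rank C_0 − rank ∂_1 = 9 − 8 = 1, and the invariant factors of ∂_1 are all 1, so H_0 = Z.

H_0 = Z.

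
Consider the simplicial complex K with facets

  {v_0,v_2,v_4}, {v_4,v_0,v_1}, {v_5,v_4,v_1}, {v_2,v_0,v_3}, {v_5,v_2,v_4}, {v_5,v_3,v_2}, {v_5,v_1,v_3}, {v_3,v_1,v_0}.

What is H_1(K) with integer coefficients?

H_1 = 0.

Take the total order v_0 < v_1 < v_2 < v_3 < v_4 < v_5 on the vertex set. Then K (dimension 2) consists of the simplices:

  0-simplices (6): [v_0], [v_1], [v_2], [v_3], [v_4], [v_5]
  1-simplices (12): [v_0,v_1], [v_0,v_2], [v_0,v_3], [v_0,v_4], [v_1,v_3], [v_1,v_4], [v_1,v_5], [v_2,v_3], [v_2,v_4], [v_2,v_5], [v_3,v_5], [v_4,v_5]
  2-simplices (8): [v_0,v_1,v_3], [v_0,v_1,v_4], [v_0,v_2,v_3], [v_0,v_2,v_4], [v_1,v_3,v_5], [v_1,v_4,v_5], [v_2,v_3,v_5], [v_2,v_4,v_5]

Hence C_0 ≅ Z^6, C_1 ≅ Z^12, C_2 ≅ Z^8.

The boundary map ∂_1: C_1 → C_0 is given by ∂[p,q] = [q] − [p]. For instance
  ∂[v_1,v_3] = [v_3] − [v_1].
As a 6×12 matrix over Z this has rank 5, with invariant factors (1,1,1,1,1).

Boundary ∂_2: C_2 → C_1 sends each 2-simplex [p,q,r] to [q,r] − [p,r] + [p,q]. For instance
  ∂[v_0,v_2,v_3] = [v_2,v_3] − [v_0,v_3] + [v_0,v_2],
  ∂[v_1,v_3,v_5] = [v_3,v_5] − [v_1,v_5] + [v_1,v_3].
The 12×8 boundary matrix has rank 7 and Smith normal form diag(1,1,1,1,1,1,1).

Computing H_k = (kernel of ∂_k) / (image of ∂_{k+1}):

  H_1: rank ker ∂_1 − rank ∂_2 = (12 − 5) − 7 = 0, and the invariant factors of ∂_2 are all 1, so H_1 ≅ 0.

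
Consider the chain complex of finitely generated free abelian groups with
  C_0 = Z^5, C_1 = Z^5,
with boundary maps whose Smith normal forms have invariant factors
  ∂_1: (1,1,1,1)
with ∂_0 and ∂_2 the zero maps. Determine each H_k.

H_0 ≅ Z,  H_1 ≅ Z.

H_0: b_0 = 5 − 0 − 4 = 1; torsion from ∂_1 factors > 1: none. So H_0 ≅ Z.
H_1: b_1 = 5 − 4 − 0 = 1; torsion from ∂_2 factors > 1: none. So H_1 ≅ Z.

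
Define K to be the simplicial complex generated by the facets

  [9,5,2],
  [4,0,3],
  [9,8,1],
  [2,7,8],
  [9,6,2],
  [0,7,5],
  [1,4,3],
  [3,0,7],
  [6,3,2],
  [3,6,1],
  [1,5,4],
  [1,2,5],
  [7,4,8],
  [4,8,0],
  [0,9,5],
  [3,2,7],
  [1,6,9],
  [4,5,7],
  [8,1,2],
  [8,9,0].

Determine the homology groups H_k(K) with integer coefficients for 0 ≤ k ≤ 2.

Fix the vertex order 0 < 1 < 2 < 3 < 4 < 5 < 6 < 7 < 8 < 9 and write every simplex with vertices in increasing order. Then dim K = 2 and the simplices of K are:

  0-simplices (10): [0], [1], [2], [3], [4], [5], [6], [7], [8], [9]
  1-simplices (30): (30 of them)
  2-simplices (20): (20 of them)

giving chain groups C_0 ≅ Z^10, C_1 ≅ Z^30, C_2 ≅ Z^20.

The boundary map ∂_1: C_1 → C_0 is given by ∂[p,q] = [q] − [p]. For instance
  ∂[2,5] = [5] − [2].
As a 10×30 matrix over Z this has rank 9, with invariant factors (1,1,1,1,1,1,1,1,1).

Boundary ∂_2: C_2 → C_1 maps a triangle to the signed sum of its edges. For instance
  ∂[2,6,9] = [6,9] − [2,9] + [2,6],
  ∂[2,7,8] = [7,8] − [2,8] + [2,7].
The 30×20 boundary matrix has rank 20 and Smith normal form diag(1,1,1,1,1,1,1,1,1,1,1,1,1,1,1,1,1,1,1,2).

Reading off H_k = ker ∂_k / im ∂_{k+1}:

  H_0: rank C_0 − rank ∂_1 = 10 − 9 = 1, and the invariant factors of ∂_1 are all 1, so H_0 = Z.
  H_1: rank ker ∂_1 − rank ∂_2 = (30 − 9) − 20 = 1, and ∂_2 has invariant factor 2 > 1, so H_1 = Z ⊕ Z/2Z.
  H_2: rank ker ∂_2 − rank ∂_3 = (20 − 20) − 0 = 0, and there is no ∂_3, so H_2 = 0.

H_0 ≅ Z,  H_1 ≅ Z ⊕ Z/2Z,  H_2 = 0.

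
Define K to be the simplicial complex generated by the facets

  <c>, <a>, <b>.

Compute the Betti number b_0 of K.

We work with the vertex ordering a < b < c. The simplices of K, each written with vertices in increasing order, are:

  0-simplices (3): a, b, c

giving chain groups C_0 ≅ Z^3.

Reading off H_k = ker ∂_k / im ∂_{k+1}:

  H_0: rank C_0 − rank ∂_1 = 3 − 0 = 3, and there is no ∂_1, so H_0 = Z^3.

Hence the Betti numbers are b_0 = 3.

b_0 = 3.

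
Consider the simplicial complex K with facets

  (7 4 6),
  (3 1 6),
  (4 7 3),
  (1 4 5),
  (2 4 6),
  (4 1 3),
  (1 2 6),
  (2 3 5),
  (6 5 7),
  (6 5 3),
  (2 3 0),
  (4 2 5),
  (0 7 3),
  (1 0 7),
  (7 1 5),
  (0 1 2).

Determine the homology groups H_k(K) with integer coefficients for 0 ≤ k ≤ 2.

H_0 = Z,  H_1 = Z^2,  H_2 = Z.

Take the total order 0 < 1 < 2 < 3 < 4 < 5 < 6 < 7 on the vertex set. Then K (dimension 2) consists of the simplices:

  0-simplices (8): [0], [1], [2], [3], [4], [5], [6], [7]
  1-simplices (24): (24 of them)
  2-simplices (16): [0,1,2], [0,1,7], [0,2,3], [0,3,7], [1,2,6], [1,3,4], [1,3,6], [1,4,5], [1,5,7], [2,3,5], [2,4,5], [2,4,6], [3,4,7], [3,5,6], [4,6,7], [5,6,7]

so the chain groups are C_0 ≅ Z^8, C_1 ≅ Z^24, C_2 ≅ Z^16.

Boundary ∂_1: C_1 → C_0 sends each edge [p,q] (with p < q) to q − p. For instance
  ∂[1,7] = [7] − [1].
The 8×24 boundary matrix has rank 7 and Smith normal form diag(1,1,1,1,1,1,1).

Boundary ∂_2: C_2 → C_1 sends each 2-simplex [p,q,r] to [q,r] − [p,r] + [p,q]. For instance
  ∂[1,4,5] = [4,5] − [1,5] + [1,4],
  ∂[0,3,7] = [3,7] − [0,7] + [0,3].
As a 24×16 matrix over Z this has rank 15, with invariant factors (1,1,1,1,1,1,1,1,1,1,1,1,1,1,1).

From H_k ≅ ker(∂_k) / im(∂_{k+1}) we obtain:

  H_0: rank C_0 − rank ∂_1 = 8 − 7 = 1, and the invariant factors of ∂_1 are all 1, so H_0 = Z.
  H_1: rank ker ∂_1 − rank ∂_2 = (24 − 7) − 15 = 2, and the invariant factors of ∂_2 are all 1, so H_1 = Z^2.
  H_2: rank ker ∂_2 − rank ∂_3 = (16 − 15) − 0 = 1, and there is no ∂_3, so H_2 = Z.

As a check, the Euler characteristic is 8 − 24 + 16 = 0, which agrees with 1 − 2 + 1 = 0.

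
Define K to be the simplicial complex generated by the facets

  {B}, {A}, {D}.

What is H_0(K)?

Fix the vertex order A < B < D and write every simplex with vertices in increasing order. Then dim K = 0 and the simplices of K are:

  0-simplices (3): A, B, D

so the chain groups are C_0 ≅ Z^3.

Now H_k = ker ∂_k / im ∂_{k+1}, so:

  H_0: rank C_0 − rank ∂_1 = 3 − 0 = 3, and there is no ∂_1, so H_0 ≅ Z^3.

H_0 ≅ Z^3.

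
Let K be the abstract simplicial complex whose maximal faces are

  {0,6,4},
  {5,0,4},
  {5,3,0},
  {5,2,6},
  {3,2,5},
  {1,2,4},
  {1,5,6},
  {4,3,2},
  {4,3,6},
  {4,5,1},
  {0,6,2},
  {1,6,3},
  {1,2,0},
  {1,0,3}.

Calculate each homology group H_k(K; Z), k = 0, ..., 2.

H_0 ≅ Z,  H_1 ≅ Z^2,  H_2 ≅ Z.

We work with the vertex ordering 0 < 1 < 2 < 3 < 4 < 5 < 6. The simplices of K, each written with vertices in increasing order, are:

  0-simplices (7): [0], [1], [2], [3], [4], [5], [6]
  1-simplices (21): [0,1], [0,2], [0,3], [0,4], [0,5], [0,6], [1,2], [1,3], [1,4], [1,5], [1,6], [2,3], [2,4], [2,5], [2,6], [3,4], [3,5], [3,6], [4,5], [4,6], [5,6]
  2-simplices (14): [0,1,2], [0,1,3], [0,2,6], [0,3,5], [0,4,5], [0,4,6], [1,2,4], [1,3,6], [1,4,5], [1,5,6], [2,3,4], [2,3,5], [2,5,6], [3,4,6]

giving chain groups C_0 ≅ Z^7, C_1 ≅ Z^21, C_2 ≅ Z^14.

∂_1: C_1 → C_0 is given by ∂[p,q] = [q] − [p]. For instance
  ∂[2,5] = [5] − [2].
This gives a 7×21 integer matrix of rank 6; reducing to Smith normal form yields diagonal entries (1,1,1,1,1,1).

∂_2: C_2 → C_1 sends each 2-simplex [p,q,r] to [q,r] − [p,r] + [p,q]. For instance
  ∂[2,3,4] = [3,4] − [2,4] + [2,3],
  ∂[0,4,5] = [4,5] − [0,5] + [0,4].
As a 21×14 matrix over Z this has rank 13, with invariant factors (1,1,1,1,1,1,1,1,1,1,1,1,1).

Computing H_k = (kernel of ∂_k) / (image of ∂_{k+1}):

  H_0: rank C_0 − rank ∂_1 = 7 − 6 = 1, and the invariant factors of ∂_1 are all 1, so H_0 = Z.
  H_1: rank ker ∂_1 − rank ∂_2 = (21 − 6) − 13 = 2, and the invariant factors of ∂_2 are all 1, so H_1 = Z^2.
  H_2: rank ker ∂_2 − rank ∂_3 = (14 − 13) − 0 = 1, and there is no ∂_3, so H_2 = Z.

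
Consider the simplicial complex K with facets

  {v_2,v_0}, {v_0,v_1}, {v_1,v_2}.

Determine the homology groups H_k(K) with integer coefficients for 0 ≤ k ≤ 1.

We work with the vertex ordering v_0 < v_1 < v_2. The simplices of K, each written with vertices in increasing order, are:

  0-simplices (3): [v_0], [v_1], [v_2]
  1-simplices (3): [v_0,v_1], [v_0,v_2], [v_1,v_2]

giving chain groups C_0 ≅ Z^3, C_1 ≅ Z^3.

The boundary map ∂_1: C_1 → C_0 is given by ∂[p,q] = [q] − [p].
This gives a 3×3 integer matrix of rank 2; reducing to Smith normal form yields diagonal entries (1,1).

Reading off H_k = ker ∂_k / im ∂_{k+1}:

  H_0: rank C_0 − rank ∂_1 = 3 − 2 = 1, and the invariant factors of ∂_1 are all 1, so H_0 ≅ Z.
  H_1: rank ker ∂_1 − rank ∂_2 = (3 − 2) − 0 = 1, and there is no ∂_2, so H_1 ≅ Z.

H_0 = Z,  H_1 = Z.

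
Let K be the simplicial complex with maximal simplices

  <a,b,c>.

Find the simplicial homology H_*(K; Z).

Fix the vertex order a < b < c and write every simplex with vertices in increasing order. Then dim K = 2 and the simplices of K are:

  0-simplices (3): a, b, c
  1-simplices (3): ab, ac, bc
  2-simplices (1): abc

Hence C_0 ≅ Z^3, C_1 ≅ Z^3, C_2 ≅ Z^1.

∂_1: C_1 → C_0 is given by ∂[p,q] = [q] − [p]. For instance
  ∂ab = b − a.
The resulting 3×3 matrix has rank 2, and its Smith normal form has invariant factors (1,1).

∂_2: C_2 → C_1 sends each 2-simplex [p,q,r] to [q,r] − [p,r] + [p,q]. For instance
  ∂abc = bc − ac + ab.
The resulting 3×1 matrix has rank 1, and its Smith normal form has invariant factors (1).

Computing H_k = (kernel of ∂_k) / (image of ∂_{k+1}):

  H_0: rank C_0 − rank ∂_1 = 3 − 2 = 1, and the invariant factors of ∂_1 are all 1, so H_0 ≅ Z.
  H_1: rank ker ∂_1 − rank ∂_2 = (3 − 2) − 1 = 0, and the invariant factors of ∂_2 are all 1, so H_1 ≅ 0.
  H_2: rank ker ∂_2 − rank ∂_3 = (1 − 1) − 0 = 0, and there is no ∂_3, so H_2 ≅ 0.

H_0 ≅ Z,  H_1 = 0,  H_2 = 0.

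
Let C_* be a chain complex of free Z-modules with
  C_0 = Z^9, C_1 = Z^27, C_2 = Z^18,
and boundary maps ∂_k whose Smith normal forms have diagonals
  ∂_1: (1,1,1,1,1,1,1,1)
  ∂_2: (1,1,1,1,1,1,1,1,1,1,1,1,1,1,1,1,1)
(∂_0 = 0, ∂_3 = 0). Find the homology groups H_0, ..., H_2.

H_0 ≅ Z,  H_1 ≅ Z^2,  H_2 ≅ Z.

H_0: b_0 = 9 − 0 − 8 = 1; torsion from ∂_1 factors > 1: none. So H_0 ≅ Z.
H_1: b_1 = 27 − 8 − 17 = 2; torsion from ∂_2 factors > 1: none. So H_1 ≅ Z^2.
H_2: b_2 = 18 − 17 − 0 = 1; torsion from ∂_3 factors > 1: none. So H_2 ≅ Z.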